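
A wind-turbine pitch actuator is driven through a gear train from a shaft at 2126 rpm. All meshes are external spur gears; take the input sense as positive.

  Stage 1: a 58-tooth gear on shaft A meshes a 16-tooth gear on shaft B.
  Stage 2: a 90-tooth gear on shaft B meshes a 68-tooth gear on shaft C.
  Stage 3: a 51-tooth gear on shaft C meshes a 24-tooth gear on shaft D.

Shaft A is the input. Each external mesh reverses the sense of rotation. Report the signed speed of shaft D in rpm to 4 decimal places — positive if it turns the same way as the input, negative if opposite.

-21675.2344 rpm (opposite to input, |ω| = 21675.2344 rpm)

Stage 1 [58T→16T]: ω = 2126.0000×58/16 = 7706.7500 rpm, dir flips to −; running = −7706.7500
Stage 2 [90T→68T]: ω = 7706.7500×90/68 = 10200.1103 rpm, dir flips to +; running = +10200.1103
Stage 3 [51T→24T]: ω = 10200.1103×51/24 = 21675.2344 rpm, dir flips to −; running = −21675.2344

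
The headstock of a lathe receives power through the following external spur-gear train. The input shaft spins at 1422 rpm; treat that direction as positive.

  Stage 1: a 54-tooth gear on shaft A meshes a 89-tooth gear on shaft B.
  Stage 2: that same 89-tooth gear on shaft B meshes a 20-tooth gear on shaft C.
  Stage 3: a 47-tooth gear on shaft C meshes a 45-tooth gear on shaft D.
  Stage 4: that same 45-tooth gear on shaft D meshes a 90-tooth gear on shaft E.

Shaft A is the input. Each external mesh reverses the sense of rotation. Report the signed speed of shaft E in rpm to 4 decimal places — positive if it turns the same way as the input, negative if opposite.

+2005.0200 rpm (same as input, |ω| = 2005.0200 rpm)

Stage 1 [54T→89T]: ω = 1422.0000×54/89 = 862.7865 rpm, dir flips to −; running = −862.7865
Stage 2 [89T→20T]: ω = 862.7865×89/20 = 3839.4000 rpm, dir flips to +; running = +3839.4000
Stage 3 [47T→45T]: ω = 3839.4000×47/45 = 4010.0400 rpm, dir flips to −; running = −4010.0400
Stage 4 [45T→90T]: ω = 4010.0400×45/90 = 2005.0200 rpm, dir flips to +; running = +2005.0200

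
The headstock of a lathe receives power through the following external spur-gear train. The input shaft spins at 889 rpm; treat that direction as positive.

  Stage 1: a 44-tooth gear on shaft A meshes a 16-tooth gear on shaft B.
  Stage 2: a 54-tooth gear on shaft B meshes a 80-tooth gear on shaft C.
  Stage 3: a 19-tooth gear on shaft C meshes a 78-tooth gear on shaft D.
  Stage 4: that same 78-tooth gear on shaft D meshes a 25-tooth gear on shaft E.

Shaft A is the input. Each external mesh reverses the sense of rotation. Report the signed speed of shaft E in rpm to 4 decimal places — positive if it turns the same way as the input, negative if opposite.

Stage 1 [44T→16T]: ω = 889.0000×44/16 = 2444.7500 rpm, dir flips to −; running = −2444.7500
Stage 2 [54T→80T]: ω = 2444.7500×54/80 = 1650.2062 rpm, dir flips to +; running = +1650.2062
Stage 3 [19T→78T]: ω = 1650.2062×19/78 = 401.9733 rpm, dir flips to −; running = −401.9733
Stage 4 [78T→25T]: ω = 401.9733×78/25 = 1254.1568 rpm, dir flips to +; running = +1254.1568

+1254.1568 rpm (same as input, |ω| = 1254.1568 rpm)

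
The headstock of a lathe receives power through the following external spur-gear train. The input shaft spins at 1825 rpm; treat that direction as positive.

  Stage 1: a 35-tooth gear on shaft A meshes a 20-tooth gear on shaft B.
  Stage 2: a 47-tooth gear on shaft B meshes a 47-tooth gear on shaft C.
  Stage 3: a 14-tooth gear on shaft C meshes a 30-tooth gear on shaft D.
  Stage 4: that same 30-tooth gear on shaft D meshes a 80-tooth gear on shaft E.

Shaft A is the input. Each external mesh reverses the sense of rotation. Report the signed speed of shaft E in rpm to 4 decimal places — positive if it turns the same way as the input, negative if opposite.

+558.9062 rpm (same as input, |ω| = 558.9062 rpm)

Stage 1 [35T→20T]: ω = 1825.0000×35/20 = 3193.7500 rpm, dir flips to −; running = −3193.7500
Stage 2 [47T→47T]: ω = 3193.7500×47/47 = 3193.7500 rpm, dir flips to +; running = +3193.7500
Stage 3 [14T→30T]: ω = 3193.7500×14/30 = 1490.4167 rpm, dir flips to −; running = −1490.4167
Stage 4 [30T→80T]: ω = 1490.4167×30/80 = 558.9062 rpm, dir flips to +; running = +558.9062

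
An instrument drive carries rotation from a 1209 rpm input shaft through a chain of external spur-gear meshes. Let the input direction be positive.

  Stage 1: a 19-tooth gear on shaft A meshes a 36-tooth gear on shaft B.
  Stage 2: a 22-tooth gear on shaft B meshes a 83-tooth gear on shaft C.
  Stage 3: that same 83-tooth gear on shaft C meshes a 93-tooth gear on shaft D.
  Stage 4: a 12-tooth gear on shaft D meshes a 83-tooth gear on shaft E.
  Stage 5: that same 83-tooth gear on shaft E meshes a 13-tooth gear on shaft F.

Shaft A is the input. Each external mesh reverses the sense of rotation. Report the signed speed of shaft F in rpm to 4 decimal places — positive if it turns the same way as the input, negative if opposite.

Stage 1 [19T→36T]: ω = 1209.0000×19/36 = 638.0833 rpm, dir flips to −; running = −638.0833
Stage 2 [22T→83T]: ω = 638.0833×22/83 = 169.1305 rpm, dir flips to +; running = +169.1305
Stage 3 [83T→93T]: ω = 169.1305×83/93 = 150.9444 rpm, dir flips to −; running = −150.9444
Stage 4 [12T→83T]: ω = 150.9444×12/83 = 21.8233 rpm, dir flips to +; running = +21.8233
Stage 5 [83T→13T]: ω = 21.8233×83/13 = 139.3333 rpm, dir flips to −; running = −139.3333

-139.3333 rpm (opposite to input, |ω| = 139.3333 rpm)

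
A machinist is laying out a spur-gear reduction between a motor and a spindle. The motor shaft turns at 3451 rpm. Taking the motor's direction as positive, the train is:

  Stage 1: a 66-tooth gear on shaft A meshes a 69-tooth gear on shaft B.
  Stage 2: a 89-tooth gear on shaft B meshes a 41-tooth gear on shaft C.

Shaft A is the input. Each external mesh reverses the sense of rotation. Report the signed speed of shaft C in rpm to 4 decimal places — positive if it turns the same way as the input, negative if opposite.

+7165.4910 rpm (same as input, |ω| = 7165.4910 rpm)

Stage 1 [66T→69T]: ω = 3451.0000×66/69 = 3300.9565 rpm, dir flips to −; running = −3300.9565
Stage 2 [89T→41T]: ω = 3300.9565×89/41 = 7165.4910 rpm, dir flips to +; running = +7165.4910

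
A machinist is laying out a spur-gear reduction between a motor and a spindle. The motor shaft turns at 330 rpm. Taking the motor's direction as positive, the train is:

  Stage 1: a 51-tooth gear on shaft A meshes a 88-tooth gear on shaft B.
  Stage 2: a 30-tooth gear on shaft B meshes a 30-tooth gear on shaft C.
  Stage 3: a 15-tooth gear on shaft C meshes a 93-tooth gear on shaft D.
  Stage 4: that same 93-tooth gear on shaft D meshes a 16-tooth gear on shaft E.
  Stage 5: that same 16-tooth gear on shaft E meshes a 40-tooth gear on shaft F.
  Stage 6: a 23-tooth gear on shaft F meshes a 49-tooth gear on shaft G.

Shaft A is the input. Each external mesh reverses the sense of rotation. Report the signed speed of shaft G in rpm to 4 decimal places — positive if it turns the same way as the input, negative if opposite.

Stage 1 [51T→88T]: ω = 330.0000×51/88 = 191.2500 rpm, dir flips to −; running = −191.2500
Stage 2 [30T→30T]: ω = 191.2500×30/30 = 191.2500 rpm, dir flips to +; running = +191.2500
Stage 3 [15T→93T]: ω = 191.2500×15/93 = 30.8468 rpm, dir flips to −; running = −30.8468
Stage 4 [93T→16T]: ω = 30.8468×93/16 = 179.2969 rpm, dir flips to +; running = +179.2969
Stage 5 [16T→40T]: ω = 179.2969×16/40 = 71.7188 rpm, dir flips to −; running = −71.7188
Stage 6 [23T→49T]: ω = 71.7188×23/49 = 33.6639 rpm, dir flips to +; running = +33.6639

+33.6639 rpm (same as input, |ω| = 33.6639 rpm)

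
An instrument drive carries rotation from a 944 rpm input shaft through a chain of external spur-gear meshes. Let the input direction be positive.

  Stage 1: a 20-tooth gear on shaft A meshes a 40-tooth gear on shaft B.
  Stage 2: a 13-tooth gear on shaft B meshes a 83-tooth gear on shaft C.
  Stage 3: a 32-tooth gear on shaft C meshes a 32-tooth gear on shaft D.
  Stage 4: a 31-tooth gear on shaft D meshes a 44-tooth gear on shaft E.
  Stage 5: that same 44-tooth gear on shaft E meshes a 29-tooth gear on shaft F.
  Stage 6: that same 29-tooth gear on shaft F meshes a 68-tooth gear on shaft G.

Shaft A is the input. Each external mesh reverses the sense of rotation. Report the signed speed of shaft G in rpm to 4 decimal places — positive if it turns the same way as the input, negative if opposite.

Stage 1 [20T→40T]: ω = 944.0000×20/40 = 472.0000 rpm, dir flips to −; running = −472.0000
Stage 2 [13T→83T]: ω = 472.0000×13/83 = 73.9277 rpm, dir flips to +; running = +73.9277
Stage 3 [32T→32T]: ω = 73.9277×32/32 = 73.9277 rpm, dir flips to −; running = −73.9277
Stage 4 [31T→44T]: ω = 73.9277×31/44 = 52.0854 rpm, dir flips to +; running = +52.0854
Stage 5 [44T→29T]: ω = 52.0854×44/29 = 79.0262 rpm, dir flips to −; running = −79.0262
Stage 6 [29T→68T]: ω = 79.0262×29/68 = 33.7023 rpm, dir flips to +; running = +33.7023

+33.7023 rpm (same as input, |ω| = 33.7023 rpm)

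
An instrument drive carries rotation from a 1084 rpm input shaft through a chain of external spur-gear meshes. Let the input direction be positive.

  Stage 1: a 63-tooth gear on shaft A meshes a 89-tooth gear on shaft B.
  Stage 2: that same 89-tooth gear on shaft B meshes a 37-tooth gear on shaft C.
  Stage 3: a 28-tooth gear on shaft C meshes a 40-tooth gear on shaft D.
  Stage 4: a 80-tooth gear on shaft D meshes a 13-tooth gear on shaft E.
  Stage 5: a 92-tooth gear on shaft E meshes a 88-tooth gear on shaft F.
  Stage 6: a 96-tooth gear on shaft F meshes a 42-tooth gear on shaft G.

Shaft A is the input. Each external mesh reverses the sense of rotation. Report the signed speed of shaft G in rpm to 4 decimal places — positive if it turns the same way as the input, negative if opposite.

Stage 1 [63T→89T]: ω = 1084.0000×63/89 = 767.3258 rpm, dir flips to −; running = −767.3258
Stage 2 [89T→37T]: ω = 767.3258×89/37 = 1845.7297 rpm, dir flips to +; running = +1845.7297
Stage 3 [28T→40T]: ω = 1845.7297×28/40 = 1292.0108 rpm, dir flips to −; running = −1292.0108
Stage 4 [80T→13T]: ω = 1292.0108×80/13 = 7950.8358 rpm, dir flips to +; running = +7950.8358
Stage 5 [92T→88T]: ω = 7950.8358×92/88 = 8312.2374 rpm, dir flips to −; running = −8312.2374
Stage 6 [96T→42T]: ω = 8312.2374×96/42 = 18999.3997 rpm, dir flips to +; running = +18999.3997

+18999.3997 rpm (same as input, |ω| = 18999.3997 rpm)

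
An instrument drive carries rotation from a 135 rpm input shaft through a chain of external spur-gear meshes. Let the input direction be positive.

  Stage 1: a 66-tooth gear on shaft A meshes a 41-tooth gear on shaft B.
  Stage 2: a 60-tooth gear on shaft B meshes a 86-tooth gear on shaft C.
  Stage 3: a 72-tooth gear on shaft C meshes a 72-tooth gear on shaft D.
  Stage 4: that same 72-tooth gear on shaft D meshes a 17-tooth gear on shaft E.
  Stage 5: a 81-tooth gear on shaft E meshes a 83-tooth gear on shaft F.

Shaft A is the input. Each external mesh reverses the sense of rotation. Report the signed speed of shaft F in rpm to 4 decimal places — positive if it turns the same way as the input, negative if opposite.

Stage 1 [66T→41T]: ω = 135.0000×66/41 = 217.3171 rpm, dir flips to −; running = −217.3171
Stage 2 [60T→86T]: ω = 217.3171×60/86 = 151.6166 rpm, dir flips to +; running = +151.6166
Stage 3 [72T→72T]: ω = 151.6166×72/72 = 151.6166 rpm, dir flips to −; running = −151.6166
Stage 4 [72T→17T]: ω = 151.6166×72/17 = 642.1407 rpm, dir flips to +; running = +642.1407
Stage 5 [81T→83T]: ω = 642.1407×81/83 = 626.6675 rpm, dir flips to −; running = −626.6675

-626.6675 rpm (opposite to input, |ω| = 626.6675 rpm)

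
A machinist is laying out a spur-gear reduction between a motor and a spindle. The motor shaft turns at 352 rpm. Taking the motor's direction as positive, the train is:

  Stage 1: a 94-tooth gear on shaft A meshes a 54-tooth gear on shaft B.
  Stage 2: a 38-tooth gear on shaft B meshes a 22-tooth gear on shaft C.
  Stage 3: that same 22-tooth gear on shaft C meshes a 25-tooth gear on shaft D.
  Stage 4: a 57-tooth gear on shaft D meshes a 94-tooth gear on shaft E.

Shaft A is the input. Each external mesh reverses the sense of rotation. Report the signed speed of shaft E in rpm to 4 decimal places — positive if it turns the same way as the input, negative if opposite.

Stage 1 [94T→54T]: ω = 352.0000×94/54 = 612.7407 rpm, dir flips to −; running = −612.7407
Stage 2 [38T→22T]: ω = 612.7407×38/22 = 1058.3704 rpm, dir flips to +; running = +1058.3704
Stage 3 [22T→25T]: ω = 1058.3704×22/25 = 931.3659 rpm, dir flips to −; running = −931.3659
Stage 4 [57T→94T]: ω = 931.3659×57/94 = 564.7644 rpm, dir flips to +; running = +564.7644

+564.7644 rpm (same as input, |ω| = 564.7644 rpm)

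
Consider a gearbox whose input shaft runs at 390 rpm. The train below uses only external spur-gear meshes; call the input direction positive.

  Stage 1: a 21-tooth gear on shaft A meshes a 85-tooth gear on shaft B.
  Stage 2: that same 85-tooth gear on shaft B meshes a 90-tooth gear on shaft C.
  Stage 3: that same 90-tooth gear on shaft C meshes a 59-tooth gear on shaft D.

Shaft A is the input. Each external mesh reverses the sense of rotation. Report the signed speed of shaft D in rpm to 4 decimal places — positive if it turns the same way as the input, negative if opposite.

-138.8136 rpm (opposite to input, |ω| = 138.8136 rpm)

Stage 1 [21T→85T]: ω = 390.0000×21/85 = 96.3529 rpm, dir flips to −; running = −96.3529
Stage 2 [85T→90T]: ω = 96.3529×85/90 = 91.0000 rpm, dir flips to +; running = +91.0000
Stage 3 [90T→59T]: ω = 91.0000×90/59 = 138.8136 rpm, dir flips to −; running = −138.8136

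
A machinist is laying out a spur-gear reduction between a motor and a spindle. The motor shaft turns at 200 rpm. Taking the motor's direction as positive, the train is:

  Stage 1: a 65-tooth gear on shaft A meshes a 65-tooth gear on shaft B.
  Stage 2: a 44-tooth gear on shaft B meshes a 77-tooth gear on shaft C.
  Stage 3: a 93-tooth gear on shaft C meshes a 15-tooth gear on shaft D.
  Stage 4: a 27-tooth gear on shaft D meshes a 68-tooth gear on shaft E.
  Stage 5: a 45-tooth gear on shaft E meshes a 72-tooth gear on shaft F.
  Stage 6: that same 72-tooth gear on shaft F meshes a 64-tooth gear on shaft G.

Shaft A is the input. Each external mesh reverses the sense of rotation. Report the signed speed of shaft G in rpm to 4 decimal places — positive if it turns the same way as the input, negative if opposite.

+197.8204 rpm (same as input, |ω| = 197.8204 rpm)

Stage 1 [65T→65T]: ω = 200.0000×65/65 = 200.0000 rpm, dir flips to −; running = −200.0000
Stage 2 [44T→77T]: ω = 200.0000×44/77 = 114.2857 rpm, dir flips to +; running = +114.2857
Stage 3 [93T→15T]: ω = 114.2857×93/15 = 708.5714 rpm, dir flips to −; running = −708.5714
Stage 4 [27T→68T]: ω = 708.5714×27/68 = 281.3445 rpm, dir flips to +; running = +281.3445
Stage 5 [45T→72T]: ω = 281.3445×45/72 = 175.8403 rpm, dir flips to −; running = −175.8403
Stage 6 [72T→64T]: ω = 175.8403×72/64 = 197.8204 rpm, dir flips to +; running = +197.8204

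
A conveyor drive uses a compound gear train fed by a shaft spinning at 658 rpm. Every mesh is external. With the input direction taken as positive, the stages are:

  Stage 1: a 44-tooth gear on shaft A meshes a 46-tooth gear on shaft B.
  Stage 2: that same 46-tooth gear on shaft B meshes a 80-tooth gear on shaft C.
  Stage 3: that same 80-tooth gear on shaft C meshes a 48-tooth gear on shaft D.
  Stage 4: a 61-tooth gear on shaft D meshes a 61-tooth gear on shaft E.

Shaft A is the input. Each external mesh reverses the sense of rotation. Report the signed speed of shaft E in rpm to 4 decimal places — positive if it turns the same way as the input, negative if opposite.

Stage 1 [44T→46T]: ω = 658.0000×44/46 = 629.3913 rpm, dir flips to −; running = −629.3913
Stage 2 [46T→80T]: ω = 629.3913×46/80 = 361.9000 rpm, dir flips to +; running = +361.9000
Stage 3 [80T→48T]: ω = 361.9000×80/48 = 603.1667 rpm, dir flips to −; running = −603.1667
Stage 4 [61T→61T]: ω = 603.1667×61/61 = 603.1667 rpm, dir flips to +; running = +603.1667

+603.1667 rpm (same as input, |ω| = 603.1667 rpm)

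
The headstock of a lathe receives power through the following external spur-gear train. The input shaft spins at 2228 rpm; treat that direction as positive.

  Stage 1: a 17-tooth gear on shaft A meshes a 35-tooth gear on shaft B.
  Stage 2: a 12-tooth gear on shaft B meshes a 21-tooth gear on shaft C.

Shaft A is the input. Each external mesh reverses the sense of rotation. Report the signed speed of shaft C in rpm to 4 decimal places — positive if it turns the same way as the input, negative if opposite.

+618.3837 rpm (same as input, |ω| = 618.3837 rpm)

Stage 1 [17T→35T]: ω = 2228.0000×17/35 = 1082.1714 rpm, dir flips to −; running = −1082.1714
Stage 2 [12T→21T]: ω = 1082.1714×12/21 = 618.3837 rpm, dir flips to +; running = +618.3837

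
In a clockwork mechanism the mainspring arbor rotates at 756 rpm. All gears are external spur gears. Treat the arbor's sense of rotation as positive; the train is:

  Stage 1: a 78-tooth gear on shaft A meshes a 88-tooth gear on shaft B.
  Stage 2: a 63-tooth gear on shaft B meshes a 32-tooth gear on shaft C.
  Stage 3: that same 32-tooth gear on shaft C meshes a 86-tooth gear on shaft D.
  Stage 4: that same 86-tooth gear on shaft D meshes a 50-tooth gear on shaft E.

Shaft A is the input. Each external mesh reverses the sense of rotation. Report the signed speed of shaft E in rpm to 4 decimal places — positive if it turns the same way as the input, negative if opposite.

Stage 1 [78T→88T]: ω = 756.0000×78/88 = 670.0909 rpm, dir flips to −; running = −670.0909
Stage 2 [63T→32T]: ω = 670.0909×63/32 = 1319.2415 rpm, dir flips to +; running = +1319.2415
Stage 3 [32T→86T]: ω = 1319.2415×32/86 = 490.8805 rpm, dir flips to −; running = −490.8805
Stage 4 [86T→50T]: ω = 490.8805×86/50 = 844.3145 rpm, dir flips to +; running = +844.3145

+844.3145 rpm (same as input, |ω| = 844.3145 rpm)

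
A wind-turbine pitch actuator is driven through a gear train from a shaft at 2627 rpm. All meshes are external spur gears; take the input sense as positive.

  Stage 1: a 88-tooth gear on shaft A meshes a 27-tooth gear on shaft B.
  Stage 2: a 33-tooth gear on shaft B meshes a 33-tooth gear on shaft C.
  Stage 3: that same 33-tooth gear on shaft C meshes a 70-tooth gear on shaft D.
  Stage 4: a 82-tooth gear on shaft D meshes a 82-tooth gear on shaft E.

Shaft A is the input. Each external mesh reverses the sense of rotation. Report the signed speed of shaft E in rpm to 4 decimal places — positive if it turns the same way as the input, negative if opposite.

+4036.4063 rpm (same as input, |ω| = 4036.4063 rpm)

Stage 1 [88T→27T]: ω = 2627.0000×88/27 = 8562.0741 rpm, dir flips to −; running = −8562.0741
Stage 2 [33T→33T]: ω = 8562.0741×33/33 = 8562.0741 rpm, dir flips to +; running = +8562.0741
Stage 3 [33T→70T]: ω = 8562.0741×33/70 = 4036.4063 rpm, dir flips to −; running = −4036.4063
Stage 4 [82T→82T]: ω = 4036.4063×82/82 = 4036.4063 rpm, dir flips to +; running = +4036.4063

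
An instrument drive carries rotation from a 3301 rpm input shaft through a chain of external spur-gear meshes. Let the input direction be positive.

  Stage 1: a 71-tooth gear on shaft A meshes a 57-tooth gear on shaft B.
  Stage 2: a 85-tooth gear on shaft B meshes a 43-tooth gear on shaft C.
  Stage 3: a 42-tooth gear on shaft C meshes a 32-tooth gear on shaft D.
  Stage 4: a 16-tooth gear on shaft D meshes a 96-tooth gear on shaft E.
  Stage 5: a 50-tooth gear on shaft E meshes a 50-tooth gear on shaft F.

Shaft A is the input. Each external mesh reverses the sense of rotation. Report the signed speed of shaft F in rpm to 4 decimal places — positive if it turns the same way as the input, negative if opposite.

-1777.9828 rpm (opposite to input, |ω| = 1777.9828 rpm)

Stage 1 [71T→57T]: ω = 3301.0000×71/57 = 4111.7719 rpm, dir flips to −; running = −4111.7719
Stage 2 [85T→43T]: ω = 4111.7719×85/43 = 8127.9213 rpm, dir flips to +; running = +8127.9213
Stage 3 [42T→32T]: ω = 8127.9213×42/32 = 10667.8966 rpm, dir flips to −; running = −10667.8966
Stage 4 [16T→96T]: ω = 10667.8966×16/96 = 1777.9828 rpm, dir flips to +; running = +1777.9828
Stage 5 [50T→50T]: ω = 1777.9828×50/50 = 1777.9828 rpm, dir flips to −; running = −1777.9828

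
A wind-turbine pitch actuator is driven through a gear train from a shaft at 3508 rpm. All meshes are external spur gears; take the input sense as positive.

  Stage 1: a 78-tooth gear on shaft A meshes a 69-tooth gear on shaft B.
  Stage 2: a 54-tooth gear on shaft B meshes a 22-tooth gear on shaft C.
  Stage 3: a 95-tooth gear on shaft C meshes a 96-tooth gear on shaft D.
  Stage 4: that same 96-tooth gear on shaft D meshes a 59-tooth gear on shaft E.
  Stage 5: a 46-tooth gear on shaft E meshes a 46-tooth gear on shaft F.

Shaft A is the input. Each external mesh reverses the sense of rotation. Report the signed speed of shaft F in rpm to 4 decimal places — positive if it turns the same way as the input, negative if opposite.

Stage 1 [78T→69T]: ω = 3508.0000×78/69 = 3965.5652 rpm, dir flips to −; running = −3965.5652
Stage 2 [54T→22T]: ω = 3965.5652×54/22 = 9733.6601 rpm, dir flips to +; running = +9733.6601
Stage 3 [95T→96T]: ω = 9733.6601×95/96 = 9632.2678 rpm, dir flips to −; running = −9632.2678
Stage 4 [96T→59T]: ω = 9632.2678×96/59 = 15672.8425 rpm, dir flips to +; running = +15672.8425
Stage 5 [46T→46T]: ω = 15672.8425×46/46 = 15672.8425 rpm, dir flips to −; running = −15672.8425

-15672.8425 rpm (opposite to input, |ω| = 15672.8425 rpm)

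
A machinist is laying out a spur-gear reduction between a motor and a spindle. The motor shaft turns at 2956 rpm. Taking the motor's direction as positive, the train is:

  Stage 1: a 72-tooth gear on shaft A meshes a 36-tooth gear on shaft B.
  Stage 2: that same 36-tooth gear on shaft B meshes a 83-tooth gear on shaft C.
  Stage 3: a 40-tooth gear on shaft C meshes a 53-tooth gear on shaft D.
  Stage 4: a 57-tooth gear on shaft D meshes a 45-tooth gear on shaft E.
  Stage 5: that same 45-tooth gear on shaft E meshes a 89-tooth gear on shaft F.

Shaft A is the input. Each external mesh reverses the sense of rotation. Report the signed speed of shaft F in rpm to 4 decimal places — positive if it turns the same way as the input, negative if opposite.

Stage 1 [72T→36T]: ω = 2956.0000×72/36 = 5912.0000 rpm, dir flips to −; running = −5912.0000
Stage 2 [36T→83T]: ω = 5912.0000×36/83 = 2564.2410 rpm, dir flips to +; running = +2564.2410
Stage 3 [40T→53T]: ω = 2564.2410×40/53 = 1935.2762 rpm, dir flips to −; running = −1935.2762
Stage 4 [57T→45T]: ω = 1935.2762×57/45 = 2451.3499 rpm, dir flips to +; running = +2451.3499
Stage 5 [45T→89T]: ω = 2451.3499×45/89 = 1239.4466 rpm, dir flips to −; running = −1239.4466

-1239.4466 rpm (opposite to input, |ω| = 1239.4466 rpm)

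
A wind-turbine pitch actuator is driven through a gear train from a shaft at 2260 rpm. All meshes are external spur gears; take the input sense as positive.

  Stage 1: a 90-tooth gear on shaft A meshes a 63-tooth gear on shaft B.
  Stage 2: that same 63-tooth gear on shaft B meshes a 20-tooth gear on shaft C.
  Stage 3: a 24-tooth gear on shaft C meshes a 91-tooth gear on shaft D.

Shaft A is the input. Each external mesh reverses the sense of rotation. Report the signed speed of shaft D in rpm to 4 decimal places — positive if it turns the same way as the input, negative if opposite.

-2682.1978 rpm (opposite to input, |ω| = 2682.1978 rpm)

Stage 1 [90T→63T]: ω = 2260.0000×90/63 = 3228.5714 rpm, dir flips to −; running = −3228.5714
Stage 2 [63T→20T]: ω = 3228.5714×63/20 = 10170.0000 rpm, dir flips to +; running = +10170.0000
Stage 3 [24T→91T]: ω = 10170.0000×24/91 = 2682.1978 rpm, dir flips to −; running = −2682.1978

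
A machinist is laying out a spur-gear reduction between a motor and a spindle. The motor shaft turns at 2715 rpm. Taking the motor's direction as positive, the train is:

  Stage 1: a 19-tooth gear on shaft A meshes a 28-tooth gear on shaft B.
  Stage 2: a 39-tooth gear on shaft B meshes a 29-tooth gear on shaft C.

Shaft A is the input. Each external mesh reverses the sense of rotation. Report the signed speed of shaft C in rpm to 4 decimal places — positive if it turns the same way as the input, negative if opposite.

Stage 1 [19T→28T]: ω = 2715.0000×19/28 = 1842.3214 rpm, dir flips to −; running = −1842.3214
Stage 2 [39T→29T]: ω = 1842.3214×39/29 = 2477.6047 rpm, dir flips to +; running = +2477.6047

+2477.6047 rpm (same as input, |ω| = 2477.6047 rpm)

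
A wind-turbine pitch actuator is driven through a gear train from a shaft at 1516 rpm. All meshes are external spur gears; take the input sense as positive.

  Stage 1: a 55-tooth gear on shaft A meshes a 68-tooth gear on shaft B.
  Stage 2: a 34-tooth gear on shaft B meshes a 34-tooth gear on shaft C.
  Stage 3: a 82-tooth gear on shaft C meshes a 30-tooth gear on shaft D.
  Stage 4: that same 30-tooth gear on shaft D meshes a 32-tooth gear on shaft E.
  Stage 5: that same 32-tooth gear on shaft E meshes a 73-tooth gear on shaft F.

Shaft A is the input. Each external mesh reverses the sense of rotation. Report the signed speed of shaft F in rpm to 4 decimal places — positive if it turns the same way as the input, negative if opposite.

-1377.3489 rpm (opposite to input, |ω| = 1377.3489 rpm)

Stage 1 [55T→68T]: ω = 1516.0000×55/68 = 1226.1765 rpm, dir flips to −; running = −1226.1765
Stage 2 [34T→34T]: ω = 1226.1765×34/34 = 1226.1765 rpm, dir flips to +; running = +1226.1765
Stage 3 [82T→30T]: ω = 1226.1765×82/30 = 3351.5490 rpm, dir flips to −; running = −3351.5490
Stage 4 [30T→32T]: ω = 3351.5490×30/32 = 3142.0772 rpm, dir flips to +; running = +3142.0772
Stage 5 [32T→73T]: ω = 3142.0772×32/73 = 1377.3489 rpm, dir flips to −; running = −1377.3489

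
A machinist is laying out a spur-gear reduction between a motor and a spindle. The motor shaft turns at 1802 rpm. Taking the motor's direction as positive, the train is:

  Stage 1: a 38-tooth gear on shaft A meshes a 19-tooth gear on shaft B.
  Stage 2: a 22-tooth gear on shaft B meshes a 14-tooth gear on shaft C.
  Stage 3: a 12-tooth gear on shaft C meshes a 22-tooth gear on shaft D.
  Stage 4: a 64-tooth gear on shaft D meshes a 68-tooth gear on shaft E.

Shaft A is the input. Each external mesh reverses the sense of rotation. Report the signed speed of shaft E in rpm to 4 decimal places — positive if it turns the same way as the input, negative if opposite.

+2907.4286 rpm (same as input, |ω| = 2907.4286 rpm)

Stage 1 [38T→19T]: ω = 1802.0000×38/19 = 3604.0000 rpm, dir flips to −; running = −3604.0000
Stage 2 [22T→14T]: ω = 3604.0000×22/14 = 5663.4286 rpm, dir flips to +; running = +5663.4286
Stage 3 [12T→22T]: ω = 5663.4286×12/22 = 3089.1429 rpm, dir flips to −; running = −3089.1429
Stage 4 [64T→68T]: ω = 3089.1429×64/68 = 2907.4286 rpm, dir flips to +; running = +2907.4286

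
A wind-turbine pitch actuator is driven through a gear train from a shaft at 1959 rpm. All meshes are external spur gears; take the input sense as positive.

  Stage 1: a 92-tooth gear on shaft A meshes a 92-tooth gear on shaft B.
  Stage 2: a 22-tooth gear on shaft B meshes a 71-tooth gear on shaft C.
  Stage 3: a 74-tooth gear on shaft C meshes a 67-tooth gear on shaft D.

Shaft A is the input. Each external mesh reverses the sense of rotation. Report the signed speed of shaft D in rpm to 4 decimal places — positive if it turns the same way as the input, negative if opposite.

-670.4335 rpm (opposite to input, |ω| = 670.4335 rpm)

Stage 1 [92T→92T]: ω = 1959.0000×92/92 = 1959.0000 rpm, dir flips to −; running = −1959.0000
Stage 2 [22T→71T]: ω = 1959.0000×22/71 = 607.0141 rpm, dir flips to +; running = +607.0141
Stage 3 [74T→67T]: ω = 607.0141×74/67 = 670.4335 rpm, dir flips to −; running = −670.4335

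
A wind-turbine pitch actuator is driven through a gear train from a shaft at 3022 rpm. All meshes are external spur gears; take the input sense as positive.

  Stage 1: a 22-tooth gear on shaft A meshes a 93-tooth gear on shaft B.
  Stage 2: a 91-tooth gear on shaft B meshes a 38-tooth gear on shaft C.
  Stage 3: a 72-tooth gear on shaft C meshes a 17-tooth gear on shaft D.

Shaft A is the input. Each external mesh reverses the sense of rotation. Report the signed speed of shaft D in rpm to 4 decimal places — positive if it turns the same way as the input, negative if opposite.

-7250.6270 rpm (opposite to input, |ω| = 7250.6270 rpm)

Stage 1 [22T→93T]: ω = 3022.0000×22/93 = 714.8817 rpm, dir flips to −; running = −714.8817
Stage 2 [91T→38T]: ω = 714.8817×91/38 = 1711.9536 rpm, dir flips to +; running = +1711.9536
Stage 3 [72T→17T]: ω = 1711.9536×72/17 = 7250.6270 rpm, dir flips to −; running = −7250.6270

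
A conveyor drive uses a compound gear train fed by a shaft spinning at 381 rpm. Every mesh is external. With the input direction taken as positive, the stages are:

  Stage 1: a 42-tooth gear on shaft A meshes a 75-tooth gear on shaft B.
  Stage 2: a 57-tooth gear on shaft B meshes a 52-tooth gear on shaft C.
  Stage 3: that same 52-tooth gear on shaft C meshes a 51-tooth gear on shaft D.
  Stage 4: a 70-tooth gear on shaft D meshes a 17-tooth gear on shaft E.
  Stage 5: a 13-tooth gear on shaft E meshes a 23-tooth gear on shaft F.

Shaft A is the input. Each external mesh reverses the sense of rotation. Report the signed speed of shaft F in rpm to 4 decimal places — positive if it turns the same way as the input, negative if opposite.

-554.9864 rpm (opposite to input, |ω| = 554.9864 rpm)

Stage 1 [42T→75T]: ω = 381.0000×42/75 = 213.3600 rpm, dir flips to −; running = −213.3600
Stage 2 [57T→52T]: ω = 213.3600×57/52 = 233.8754 rpm, dir flips to +; running = +233.8754
Stage 3 [52T→51T]: ω = 233.8754×52/51 = 238.4612 rpm, dir flips to −; running = −238.4612
Stage 4 [70T→17T]: ω = 238.4612×70/17 = 981.8990 rpm, dir flips to +; running = +981.8990
Stage 5 [13T→23T]: ω = 981.8990×13/23 = 554.9864 rpm, dir flips to −; running = −554.9864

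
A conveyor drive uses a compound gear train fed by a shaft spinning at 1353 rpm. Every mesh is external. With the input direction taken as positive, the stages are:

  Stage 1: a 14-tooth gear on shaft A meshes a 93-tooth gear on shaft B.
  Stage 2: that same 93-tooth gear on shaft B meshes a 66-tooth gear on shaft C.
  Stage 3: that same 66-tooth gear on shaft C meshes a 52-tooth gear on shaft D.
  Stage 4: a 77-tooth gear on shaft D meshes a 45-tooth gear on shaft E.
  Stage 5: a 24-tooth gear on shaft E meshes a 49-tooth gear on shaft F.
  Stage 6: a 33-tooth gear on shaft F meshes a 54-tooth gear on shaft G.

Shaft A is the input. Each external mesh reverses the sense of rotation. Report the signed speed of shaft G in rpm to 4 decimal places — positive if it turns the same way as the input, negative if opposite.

+186.5675 rpm (same as input, |ω| = 186.5675 rpm)

Stage 1 [14T→93T]: ω = 1353.0000×14/93 = 203.6774 rpm, dir flips to −; running = −203.6774
Stage 2 [93T→66T]: ω = 203.6774×93/66 = 287.0000 rpm, dir flips to +; running = +287.0000
Stage 3 [66T→52T]: ω = 287.0000×66/52 = 364.2692 rpm, dir flips to −; running = −364.2692
Stage 4 [77T→45T]: ω = 364.2692×77/45 = 623.3051 rpm, dir flips to +; running = +623.3051
Stage 5 [24T→49T]: ω = 623.3051×24/49 = 305.2923 rpm, dir flips to −; running = −305.2923
Stage 6 [33T→54T]: ω = 305.2923×33/54 = 186.5675 rpm, dir flips to +; running = +186.5675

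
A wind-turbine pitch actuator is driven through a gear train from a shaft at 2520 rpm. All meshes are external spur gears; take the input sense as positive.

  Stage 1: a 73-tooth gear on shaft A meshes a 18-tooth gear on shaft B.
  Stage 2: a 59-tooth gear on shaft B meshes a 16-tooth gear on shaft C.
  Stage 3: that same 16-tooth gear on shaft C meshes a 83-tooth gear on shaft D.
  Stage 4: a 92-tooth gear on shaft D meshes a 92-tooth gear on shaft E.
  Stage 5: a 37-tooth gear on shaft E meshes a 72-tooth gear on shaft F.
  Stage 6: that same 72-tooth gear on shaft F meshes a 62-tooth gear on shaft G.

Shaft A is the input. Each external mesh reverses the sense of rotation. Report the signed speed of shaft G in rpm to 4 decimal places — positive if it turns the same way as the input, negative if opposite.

Stage 1 [73T→18T]: ω = 2520.0000×73/18 = 10220.0000 rpm, dir flips to −; running = −10220.0000
Stage 2 [59T→16T]: ω = 10220.0000×59/16 = 37686.2500 rpm, dir flips to +; running = +37686.2500
Stage 3 [16T→83T]: ω = 37686.2500×16/83 = 7264.8193 rpm, dir flips to −; running = −7264.8193
Stage 4 [92T→92T]: ω = 7264.8193×92/92 = 7264.8193 rpm, dir flips to +; running = +7264.8193
Stage 5 [37T→72T]: ω = 7264.8193×37/72 = 3733.3099 rpm, dir flips to −; running = −3733.3099
Stage 6 [72T→62T]: ω = 3733.3099×72/62 = 4335.4567 rpm, dir flips to +; running = +4335.4567

+4335.4567 rpm (same as input, |ω| = 4335.4567 rpm)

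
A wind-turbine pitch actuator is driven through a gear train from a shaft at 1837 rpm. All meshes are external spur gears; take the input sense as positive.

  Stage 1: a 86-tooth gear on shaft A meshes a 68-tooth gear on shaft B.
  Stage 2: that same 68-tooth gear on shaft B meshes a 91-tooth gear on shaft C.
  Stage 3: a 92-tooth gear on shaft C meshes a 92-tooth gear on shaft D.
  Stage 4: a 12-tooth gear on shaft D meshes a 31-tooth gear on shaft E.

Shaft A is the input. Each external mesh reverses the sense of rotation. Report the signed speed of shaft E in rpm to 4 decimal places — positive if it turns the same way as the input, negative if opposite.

Stage 1 [86T→68T]: ω = 1837.0000×86/68 = 2323.2647 rpm, dir flips to −; running = −2323.2647
Stage 2 [68T→91T]: ω = 2323.2647×68/91 = 1736.0659 rpm, dir flips to +; running = +1736.0659
Stage 3 [92T→92T]: ω = 1736.0659×92/92 = 1736.0659 rpm, dir flips to −; running = −1736.0659
Stage 4 [12T→31T]: ω = 1736.0659×12/31 = 672.0255 rpm, dir flips to +; running = +672.0255

+672.0255 rpm (same as input, |ω| = 672.0255 rpm)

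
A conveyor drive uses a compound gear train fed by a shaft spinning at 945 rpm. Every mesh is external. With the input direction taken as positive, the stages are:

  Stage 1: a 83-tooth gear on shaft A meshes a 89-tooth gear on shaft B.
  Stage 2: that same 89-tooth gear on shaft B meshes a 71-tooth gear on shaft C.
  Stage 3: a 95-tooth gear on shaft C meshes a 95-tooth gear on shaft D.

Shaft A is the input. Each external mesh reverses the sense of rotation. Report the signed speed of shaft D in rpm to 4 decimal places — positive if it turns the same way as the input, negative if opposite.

-1104.7183 rpm (opposite to input, |ω| = 1104.7183 rpm)

Stage 1 [83T→89T]: ω = 945.0000×83/89 = 881.2921 rpm, dir flips to −; running = −881.2921
Stage 2 [89T→71T]: ω = 881.2921×89/71 = 1104.7183 rpm, dir flips to +; running = +1104.7183
Stage 3 [95T→95T]: ω = 1104.7183×95/95 = 1104.7183 rpm, dir flips to −; running = −1104.7183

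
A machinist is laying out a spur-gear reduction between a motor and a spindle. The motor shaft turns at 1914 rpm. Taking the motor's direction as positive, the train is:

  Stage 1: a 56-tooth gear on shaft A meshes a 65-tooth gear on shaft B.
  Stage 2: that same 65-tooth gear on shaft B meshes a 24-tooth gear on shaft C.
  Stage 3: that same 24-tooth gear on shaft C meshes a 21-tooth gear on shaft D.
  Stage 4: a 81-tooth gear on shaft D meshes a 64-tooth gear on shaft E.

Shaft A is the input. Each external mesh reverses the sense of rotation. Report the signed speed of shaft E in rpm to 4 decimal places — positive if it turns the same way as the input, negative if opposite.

Stage 1 [56T→65T]: ω = 1914.0000×56/65 = 1648.9846 rpm, dir flips to −; running = −1648.9846
Stage 2 [65T→24T]: ω = 1648.9846×65/24 = 4466.0000 rpm, dir flips to +; running = +4466.0000
Stage 3 [24T→21T]: ω = 4466.0000×24/21 = 5104.0000 rpm, dir flips to −; running = −5104.0000
Stage 4 [81T→64T]: ω = 5104.0000×81/64 = 6459.7500 rpm, dir flips to +; running = +6459.7500

+6459.7500 rpm (same as input, |ω| = 6459.7500 rpm)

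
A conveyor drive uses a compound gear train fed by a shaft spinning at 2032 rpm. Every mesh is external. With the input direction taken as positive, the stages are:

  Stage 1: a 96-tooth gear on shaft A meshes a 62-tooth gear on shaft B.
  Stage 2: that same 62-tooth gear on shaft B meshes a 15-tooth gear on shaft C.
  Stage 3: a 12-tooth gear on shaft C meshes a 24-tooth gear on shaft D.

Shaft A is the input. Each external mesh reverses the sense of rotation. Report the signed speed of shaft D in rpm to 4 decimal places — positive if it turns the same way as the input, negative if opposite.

Stage 1 [96T→62T]: ω = 2032.0000×96/62 = 3146.3226 rpm, dir flips to −; running = −3146.3226
Stage 2 [62T→15T]: ω = 3146.3226×62/15 = 13004.8000 rpm, dir flips to +; running = +13004.8000
Stage 3 [12T→24T]: ω = 13004.8000×12/24 = 6502.4000 rpm, dir flips to −; running = −6502.4000

-6502.4000 rpm (opposite to input, |ω| = 6502.4000 rpm)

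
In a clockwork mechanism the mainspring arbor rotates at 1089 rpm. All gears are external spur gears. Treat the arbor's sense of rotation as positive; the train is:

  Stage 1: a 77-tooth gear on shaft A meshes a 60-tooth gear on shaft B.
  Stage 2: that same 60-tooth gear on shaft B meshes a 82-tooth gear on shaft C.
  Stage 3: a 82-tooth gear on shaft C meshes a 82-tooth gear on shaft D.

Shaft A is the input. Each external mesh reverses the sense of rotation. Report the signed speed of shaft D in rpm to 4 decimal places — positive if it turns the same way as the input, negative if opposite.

Stage 1 [77T→60T]: ω = 1089.0000×77/60 = 1397.5500 rpm, dir flips to −; running = −1397.5500
Stage 2 [60T→82T]: ω = 1397.5500×60/82 = 1022.5976 rpm, dir flips to +; running = +1022.5976
Stage 3 [82T→82T]: ω = 1022.5976×82/82 = 1022.5976 rpm, dir flips to −; running = −1022.5976

-1022.5976 rpm (opposite to input, |ω| = 1022.5976 rpm)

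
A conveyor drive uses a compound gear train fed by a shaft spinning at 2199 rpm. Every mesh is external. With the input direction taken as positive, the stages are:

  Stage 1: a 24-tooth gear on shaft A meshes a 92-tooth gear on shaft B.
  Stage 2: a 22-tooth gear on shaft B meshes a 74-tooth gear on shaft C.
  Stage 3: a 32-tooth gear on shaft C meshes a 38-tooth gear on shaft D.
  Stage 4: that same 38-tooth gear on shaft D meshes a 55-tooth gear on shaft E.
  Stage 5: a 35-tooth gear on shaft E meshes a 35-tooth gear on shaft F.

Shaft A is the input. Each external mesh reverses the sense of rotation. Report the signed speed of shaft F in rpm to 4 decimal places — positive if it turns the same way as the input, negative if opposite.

Stage 1 [24T→92T]: ω = 2199.0000×24/92 = 573.6522 rpm, dir flips to −; running = −573.6522
Stage 2 [22T→74T]: ω = 573.6522×22/74 = 170.5452 rpm, dir flips to +; running = +170.5452
Stage 3 [32T→38T]: ω = 170.5452×32/38 = 143.6170 rpm, dir flips to −; running = −143.6170
Stage 4 [38T→55T]: ω = 143.6170×38/55 = 99.2263 rpm, dir flips to +; running = +99.2263
Stage 5 [35T→35T]: ω = 99.2263×35/35 = 99.2263 rpm, dir flips to −; running = −99.2263

-99.2263 rpm (opposite to input, |ω| = 99.2263 rpm)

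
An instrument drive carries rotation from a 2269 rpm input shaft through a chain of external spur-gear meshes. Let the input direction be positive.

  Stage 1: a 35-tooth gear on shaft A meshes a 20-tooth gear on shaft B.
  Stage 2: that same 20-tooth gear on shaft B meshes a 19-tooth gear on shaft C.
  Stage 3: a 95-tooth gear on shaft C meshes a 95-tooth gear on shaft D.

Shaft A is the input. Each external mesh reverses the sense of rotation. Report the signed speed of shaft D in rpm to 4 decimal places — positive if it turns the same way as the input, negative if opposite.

-4179.7368 rpm (opposite to input, |ω| = 4179.7368 rpm)

Stage 1 [35T→20T]: ω = 2269.0000×35/20 = 3970.7500 rpm, dir flips to −; running = −3970.7500
Stage 2 [20T→19T]: ω = 3970.7500×20/19 = 4179.7368 rpm, dir flips to +; running = +4179.7368
Stage 3 [95T→95T]: ω = 4179.7368×95/95 = 4179.7368 rpm, dir flips to −; running = −4179.7368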